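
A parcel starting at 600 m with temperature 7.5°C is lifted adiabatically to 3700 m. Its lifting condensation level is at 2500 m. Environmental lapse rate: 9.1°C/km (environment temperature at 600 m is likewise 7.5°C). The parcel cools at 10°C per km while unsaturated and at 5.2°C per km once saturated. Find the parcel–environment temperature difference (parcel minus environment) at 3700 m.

Parcel:
  Dry to 2500 m: -10 × 1.9 km = -19°C, so T = -11.5°C.
  Saturated to 3700 m: -5.2 × 1.2 km = -6.24°C, so T = -17.74°C.
Environment:
  Environment to 3700 m: -9.1 × 3.1 km = -28.21°C, so T = -20.71°C.
T_parcel − T_env = -17.74 − (-20.71) = +2.97°C

+2.97°C (parcel warmer than environment)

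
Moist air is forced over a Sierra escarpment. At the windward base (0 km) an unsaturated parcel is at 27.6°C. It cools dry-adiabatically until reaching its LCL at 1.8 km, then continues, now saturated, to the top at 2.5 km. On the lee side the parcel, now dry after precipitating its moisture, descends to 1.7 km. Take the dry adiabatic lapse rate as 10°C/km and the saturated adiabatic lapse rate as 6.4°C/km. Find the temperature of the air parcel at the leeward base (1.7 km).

0 → 1800 m (dry, 10°C/km): ΔT = -10 × 1.8 = -18°C → T = 9.6°C
1800 → 2500 m (saturated, 6.4°C/km): ΔT = -6.4 × 0.7 = -4.48°C → T = 5.12°C
2500 → 1700 m (dry descent, 10°C/km): ΔT = +10 × 0.8 = +8°C → T = 13.12°C

13.12°C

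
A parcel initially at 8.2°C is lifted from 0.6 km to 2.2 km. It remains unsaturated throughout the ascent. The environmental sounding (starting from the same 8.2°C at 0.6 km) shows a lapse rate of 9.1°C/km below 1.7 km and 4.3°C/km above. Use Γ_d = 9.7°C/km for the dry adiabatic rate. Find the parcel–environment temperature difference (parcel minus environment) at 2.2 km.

-3.36°C (parcel cooler than environment)

Parcel:
  Dry to 2200 m: -9.7 × 1.6 km = -15.52°C, so T = -7.32°C.
Environment:
  Environment, lower layer to 1700 m: -9.1 × 1.1 km = -10.01°C, so T = -1.81°C.
  Environment, upper layer to 2200 m: -4.3 × 0.5 km = -2.15°C, so T = -3.96°C.
T_parcel − T_env = -7.32 − (-3.96) = -3.36°C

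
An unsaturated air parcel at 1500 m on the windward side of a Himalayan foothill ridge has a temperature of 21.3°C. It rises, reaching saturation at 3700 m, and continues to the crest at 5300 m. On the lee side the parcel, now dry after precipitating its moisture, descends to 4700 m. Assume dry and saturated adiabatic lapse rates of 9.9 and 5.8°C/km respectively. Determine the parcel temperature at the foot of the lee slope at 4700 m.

-3.82°C

Dry to 3700 m: -9.9 × 2.2 km = -21.78°C, so T = -0.48°C.
Saturated to 5300 m: -5.8 × 1.6 km = -9.28°C, so T = -9.76°C.
Dry descent to 4700 m: +9.9 × 0.6 km = +5.94°C, so T = -3.82°C.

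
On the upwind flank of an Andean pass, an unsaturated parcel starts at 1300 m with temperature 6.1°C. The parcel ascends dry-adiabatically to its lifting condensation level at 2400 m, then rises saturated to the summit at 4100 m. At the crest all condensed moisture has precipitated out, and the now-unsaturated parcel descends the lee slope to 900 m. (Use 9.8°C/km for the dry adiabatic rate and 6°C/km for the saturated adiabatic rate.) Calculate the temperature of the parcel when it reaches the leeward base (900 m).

16.48°C

Dry to 2400 m: -9.8 × 1.1 km = -10.78°C, so T = -4.68°C.
Saturated to 4100 m: -6 × 1.7 km = -10.2°C, so T = -14.88°C.
Dry descent to 900 m: +9.8 × 3.2 km = +31.36°C, so T = 16.48°C.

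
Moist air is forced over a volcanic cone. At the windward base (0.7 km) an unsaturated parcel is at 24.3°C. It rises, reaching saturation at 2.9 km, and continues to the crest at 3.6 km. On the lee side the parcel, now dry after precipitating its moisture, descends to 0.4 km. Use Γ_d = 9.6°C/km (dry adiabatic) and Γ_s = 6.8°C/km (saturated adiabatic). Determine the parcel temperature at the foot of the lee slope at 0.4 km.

Dry to 2900 m: -9.6 × 2.2 km = -21.12°C, so T = 3.18°C.
Saturated to 3600 m: -6.8 × 0.7 km = -4.76°C, so T = -1.58°C.
Dry descent to 400 m: +9.6 × 3.2 km = +30.72°C, so T = 29.14°C.

29.14°C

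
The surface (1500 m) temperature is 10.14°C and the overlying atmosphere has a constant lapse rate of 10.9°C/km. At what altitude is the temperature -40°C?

6100 m

Height above start = (10.14 − (-40)) / 10.9 = 4.6 km
Altitude = 1500 m + 4600 m = 6100 m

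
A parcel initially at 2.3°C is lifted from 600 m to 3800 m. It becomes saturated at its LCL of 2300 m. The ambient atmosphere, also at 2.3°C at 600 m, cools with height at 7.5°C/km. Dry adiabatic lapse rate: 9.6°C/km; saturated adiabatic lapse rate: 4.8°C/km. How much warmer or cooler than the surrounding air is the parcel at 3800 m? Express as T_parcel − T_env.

+0.48°C (parcel warmer than environment)

Parcel:
  From 600 m to 2300 m (dry): cools by 9.6 × 1.7 = 16.32°C, giving -14.02°C.
  From 2300 m to 3800 m (saturated): cools by 4.8 × 1.5 = 7.2°C, giving -21.22°C.
Environment:
  From 600 m to 3800 m (environment): cools by 7.5 × 3.2 = 24°C, giving -21.7°C.
T_parcel − T_env = -21.22 − (-21.7) = +0.48°C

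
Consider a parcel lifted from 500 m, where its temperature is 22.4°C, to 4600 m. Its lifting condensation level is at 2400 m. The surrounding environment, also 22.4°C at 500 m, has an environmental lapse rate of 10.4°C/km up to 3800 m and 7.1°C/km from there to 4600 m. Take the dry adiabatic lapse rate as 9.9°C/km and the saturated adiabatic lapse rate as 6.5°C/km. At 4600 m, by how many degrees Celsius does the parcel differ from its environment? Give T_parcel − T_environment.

+6.89°C (parcel warmer than environment)

Parcel:
  500–2400 m, dry: Δz = 1.9 km ⇒ ΔT = -18.81°C; T = 3.59°C
  2400–4600 m, saturated: Δz = 2.2 km ⇒ ΔT = -14.3°C; T = -10.71°C
Environment:
  500–3800 m, environment, lower layer: Δz = 3.3 km ⇒ ΔT = -34.32°C; T = -11.92°C
  3800–4600 m, environment, upper layer: Δz = 0.8 km ⇒ ΔT = -5.68°C; T = -17.6°C
T_parcel − T_env = -10.71 − (-17.6) = +6.89°C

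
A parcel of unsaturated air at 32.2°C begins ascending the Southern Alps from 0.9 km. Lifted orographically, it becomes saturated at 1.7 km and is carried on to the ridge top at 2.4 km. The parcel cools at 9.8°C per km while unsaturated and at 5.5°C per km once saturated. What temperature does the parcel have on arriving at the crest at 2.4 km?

From 900 m to 1700 m (dry): cools by 9.8 × 0.8 = 7.84°C, giving 24.36°C.
From 1700 m to 2400 m (saturated): cools by 5.5 × 0.7 = 3.85°C, giving 20.51°C.

20.51°C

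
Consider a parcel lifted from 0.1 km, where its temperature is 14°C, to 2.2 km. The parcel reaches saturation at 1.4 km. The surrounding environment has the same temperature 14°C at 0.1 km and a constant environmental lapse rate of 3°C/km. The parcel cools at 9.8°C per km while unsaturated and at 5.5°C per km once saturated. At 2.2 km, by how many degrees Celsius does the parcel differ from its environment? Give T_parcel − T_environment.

Parcel:
  Dry to 1400 m: -9.8 × 1.3 km = -12.74°C, so T = 1.26°C.
  Saturated to 2200 m: -5.5 × 0.8 km = -4.4°C, so T = -3.14°C.
Environment:
  Environment to 2200 m: -3 × 2.1 km = -6.3°C, so T = 7.7°C.
T_parcel − T_env = -3.14 − 7.7 = -10.84°C

-10.84°C (parcel cooler than environment)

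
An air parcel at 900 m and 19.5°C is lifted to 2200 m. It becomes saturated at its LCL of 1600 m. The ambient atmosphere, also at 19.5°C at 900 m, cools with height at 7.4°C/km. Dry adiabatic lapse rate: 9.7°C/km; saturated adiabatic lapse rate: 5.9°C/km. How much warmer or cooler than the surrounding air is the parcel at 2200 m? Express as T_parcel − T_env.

-0.71°C (parcel cooler than environment)

Parcel:
  900–1600 m, dry: Δz = 0.7 km ⇒ ΔT = -6.79°C; T = 12.71°C
  1600–2200 m, saturated: Δz = 0.6 km ⇒ ΔT = -3.54°C; T = 9.17°C
Environment:
  900–2200 m, environment: Δz = 1.3 km ⇒ ΔT = -9.62°C; T = 9.88°C
T_parcel − T_env = 9.17 − 9.88 = -0.71°C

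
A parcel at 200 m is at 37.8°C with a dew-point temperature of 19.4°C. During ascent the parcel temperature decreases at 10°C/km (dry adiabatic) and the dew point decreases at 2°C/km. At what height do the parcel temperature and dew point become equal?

2500 m

T and T_d converge at 10 − 2 = 8°C per km
Height above start = (37.8 − 19.4) / 8 = 2.3 km
LCL altitude = 200 m + 2300 m = 2500 m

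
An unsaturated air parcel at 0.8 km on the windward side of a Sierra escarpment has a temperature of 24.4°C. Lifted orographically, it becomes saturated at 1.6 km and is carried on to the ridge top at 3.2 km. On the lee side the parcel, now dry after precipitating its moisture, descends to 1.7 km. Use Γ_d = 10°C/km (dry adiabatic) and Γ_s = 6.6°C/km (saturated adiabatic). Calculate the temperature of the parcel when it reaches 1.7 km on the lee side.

Dry to 1600 m: -10 × 0.8 km = -8°C, so T = 16.4°C.
Saturated to 3200 m: -6.6 × 1.6 km = -10.56°C, so T = 5.84°C.
Dry descent to 1700 m: +10 × 1.5 km = +15°C, so T = 20.84°C.

20.84°C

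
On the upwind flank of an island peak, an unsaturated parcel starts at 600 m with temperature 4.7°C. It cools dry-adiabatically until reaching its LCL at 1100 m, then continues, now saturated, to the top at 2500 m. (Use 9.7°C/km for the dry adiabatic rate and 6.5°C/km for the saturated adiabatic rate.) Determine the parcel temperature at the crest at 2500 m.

-9.25°C

600 → 1100 m (dry, 9.7°C/km): ΔT = -9.7 × 0.5 = -4.85°C → T = -0.15°C
1100 → 2500 m (saturated, 6.5°C/km): ΔT = -6.5 × 1.4 = -9.1°C → T = -9.25°C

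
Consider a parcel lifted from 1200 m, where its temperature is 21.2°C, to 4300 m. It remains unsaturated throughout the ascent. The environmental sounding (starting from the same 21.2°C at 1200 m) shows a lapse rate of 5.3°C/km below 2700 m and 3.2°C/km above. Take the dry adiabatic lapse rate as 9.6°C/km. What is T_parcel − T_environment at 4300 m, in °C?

-16.69°C (parcel cooler than environment)

Parcel:
  Dry to 4300 m: -9.6 × 3.1 km = -29.76°C, so T = -8.56°C.
Environment:
  Environment, lower layer to 2700 m: -5.3 × 1.5 km = -7.95°C, so T = 13.25°C.
  Environment, upper layer to 4300 m: -3.2 × 1.6 km = -5.12°C, so T = 8.13°C.
T_parcel − T_env = -8.56 − 8.13 = -16.69°C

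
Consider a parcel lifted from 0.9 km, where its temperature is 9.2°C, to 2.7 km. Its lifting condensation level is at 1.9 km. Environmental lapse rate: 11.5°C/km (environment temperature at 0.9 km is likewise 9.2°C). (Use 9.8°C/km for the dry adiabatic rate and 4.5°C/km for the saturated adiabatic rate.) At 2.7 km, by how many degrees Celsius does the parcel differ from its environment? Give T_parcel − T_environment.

+7.3°C (parcel warmer than environment)

Parcel:
  900 → 1900 m (dry, 9.8°C/km): ΔT = -9.8 × 1 = -9.8°C → T = -0.6°C
  1900 → 2700 m (saturated, 4.5°C/km): ΔT = -4.5 × 0.8 = -3.6°C → T = -4.2°C
Environment:
  900 → 2700 m (environment, 11.5°C/km): ΔT = -11.5 × 1.8 = -20.7°C → T = -11.5°C
T_parcel − T_env = -4.2 − (-11.5) = +7.3°C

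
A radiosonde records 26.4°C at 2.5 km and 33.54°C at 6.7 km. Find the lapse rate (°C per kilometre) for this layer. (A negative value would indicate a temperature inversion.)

Γ = −ΔT/Δz = (26.4 − 33.54) / (6700 − 2500) m
  = -7.14°C / 4.2 km = -1.7°C/km

-1.7°C/km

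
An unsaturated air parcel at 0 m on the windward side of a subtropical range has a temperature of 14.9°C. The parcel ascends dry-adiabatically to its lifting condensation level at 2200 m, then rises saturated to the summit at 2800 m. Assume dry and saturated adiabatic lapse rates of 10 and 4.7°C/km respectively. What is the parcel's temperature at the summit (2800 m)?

Dry to 2200 m: -10 × 2.2 km = -22°C, so T = -7.1°C.
Saturated to 2800 m: -4.7 × 0.6 km = -2.82°C, so T = -9.92°C.

-9.92°C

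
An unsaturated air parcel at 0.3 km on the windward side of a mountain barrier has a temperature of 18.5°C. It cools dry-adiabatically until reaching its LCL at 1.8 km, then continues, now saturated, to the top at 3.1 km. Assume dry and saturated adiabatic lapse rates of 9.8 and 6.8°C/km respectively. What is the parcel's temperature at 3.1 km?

300–1800 m, dry: Δz = 1.5 km ⇒ ΔT = -14.7°C; T = 3.8°C
1800–3100 m, saturated: Δz = 1.3 km ⇒ ΔT = -8.84°C; T = -5.04°C

-5.04°C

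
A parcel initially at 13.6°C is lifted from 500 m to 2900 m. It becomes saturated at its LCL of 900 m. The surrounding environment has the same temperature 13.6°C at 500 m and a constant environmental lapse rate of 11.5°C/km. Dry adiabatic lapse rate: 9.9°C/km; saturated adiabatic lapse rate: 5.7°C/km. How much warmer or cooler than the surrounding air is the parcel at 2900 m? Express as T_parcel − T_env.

+12.24°C (parcel warmer than environment)

Parcel:
  Dry to 900 m: -9.9 × 0.4 km = -3.96°C, so T = 9.64°C.
  Saturated to 2900 m: -5.7 × 2 km = -11.4°C, so T = -1.76°C.
Environment:
  Environment to 2900 m: -11.5 × 2.4 km = -27.6°C, so T = -14°C.
T_parcel − T_env = -1.76 − (-14) = +12.24°C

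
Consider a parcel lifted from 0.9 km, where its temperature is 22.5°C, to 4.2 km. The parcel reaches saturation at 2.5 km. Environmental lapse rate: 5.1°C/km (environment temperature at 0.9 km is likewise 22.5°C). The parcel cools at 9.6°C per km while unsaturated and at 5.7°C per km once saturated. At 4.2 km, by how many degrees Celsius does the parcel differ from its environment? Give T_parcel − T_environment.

-8.22°C (parcel cooler than environment)

Parcel:
  From 900 m to 2500 m (dry): cools by 9.6 × 1.6 = 15.36°C, giving 7.14°C.
  From 2500 m to 4200 m (saturated): cools by 5.7 × 1.7 = 9.69°C, giving -2.55°C.
Environment:
  From 900 m to 4200 m (environment): cools by 5.1 × 3.3 = 16.83°C, giving 5.67°C.
T_parcel − T_env = -2.55 − 5.67 = -8.22°C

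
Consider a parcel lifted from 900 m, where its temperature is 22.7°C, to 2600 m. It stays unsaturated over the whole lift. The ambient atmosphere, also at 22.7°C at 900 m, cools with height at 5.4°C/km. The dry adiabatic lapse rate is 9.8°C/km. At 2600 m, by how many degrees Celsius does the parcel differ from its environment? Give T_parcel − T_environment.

Parcel:
  From 900 m to 2600 m (dry): cools by 9.8 × 1.7 = 16.66°C, giving 6.04°C.
Environment:
  From 900 m to 2600 m (environment): cools by 5.4 × 1.7 = 9.18°C, giving 13.52°C.
T_parcel − T_env = 6.04 − 13.52 = -7.48°C

-7.48°C (parcel cooler than environment)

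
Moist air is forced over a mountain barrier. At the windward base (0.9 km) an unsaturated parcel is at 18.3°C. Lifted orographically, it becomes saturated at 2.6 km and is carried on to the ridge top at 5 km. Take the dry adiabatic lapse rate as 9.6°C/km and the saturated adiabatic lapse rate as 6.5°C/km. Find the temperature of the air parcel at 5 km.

900–2600 m, dry: Δz = 1.7 km ⇒ ΔT = -16.32°C; T = 1.98°C
2600–5000 m, saturated: Δz = 2.4 km ⇒ ΔT = -15.6°C; T = -13.62°C

-13.62°C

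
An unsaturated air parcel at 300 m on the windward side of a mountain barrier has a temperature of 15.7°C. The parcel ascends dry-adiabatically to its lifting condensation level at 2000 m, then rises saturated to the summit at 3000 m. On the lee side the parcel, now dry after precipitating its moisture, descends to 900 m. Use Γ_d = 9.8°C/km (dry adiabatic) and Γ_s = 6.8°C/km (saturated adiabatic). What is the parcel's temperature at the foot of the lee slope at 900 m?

12.82°C

300–2000 m, dry: Δz = 1.7 km ⇒ ΔT = -16.66°C; T = -0.96°C
2000–3000 m, saturated: Δz = 1 km ⇒ ΔT = -6.8°C; T = -7.76°C
3000–900 m, dry descent: Δz = 2.1 km ⇒ ΔT = +20.58°C; T = 12.82°C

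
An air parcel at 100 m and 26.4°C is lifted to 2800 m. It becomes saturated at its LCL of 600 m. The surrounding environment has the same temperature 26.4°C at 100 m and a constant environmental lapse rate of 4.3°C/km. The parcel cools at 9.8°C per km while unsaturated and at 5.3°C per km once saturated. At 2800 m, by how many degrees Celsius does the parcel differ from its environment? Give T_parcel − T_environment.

-4.95°C (parcel cooler than environment)

Parcel:
  100 → 600 m (dry, 9.8°C/km): ΔT = -9.8 × 0.5 = -4.9°C → T = 21.5°C
  600 → 2800 m (saturated, 5.3°C/km): ΔT = -5.3 × 2.2 = -11.66°C → T = 9.84°C
Environment:
  100 → 2800 m (environment, 4.3°C/km): ΔT = -4.3 × 2.7 = -11.61°C → T = 14.79°C
T_parcel − T_env = 9.84 − 14.79 = -4.95°C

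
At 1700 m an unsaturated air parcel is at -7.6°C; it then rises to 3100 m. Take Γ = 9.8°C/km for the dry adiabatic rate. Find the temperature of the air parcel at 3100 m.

-21.32°C

From 1700 m to 3100 m (dry adiabatic): cools by 9.8 × 1.4 = 13.72°C, giving -21.32°C.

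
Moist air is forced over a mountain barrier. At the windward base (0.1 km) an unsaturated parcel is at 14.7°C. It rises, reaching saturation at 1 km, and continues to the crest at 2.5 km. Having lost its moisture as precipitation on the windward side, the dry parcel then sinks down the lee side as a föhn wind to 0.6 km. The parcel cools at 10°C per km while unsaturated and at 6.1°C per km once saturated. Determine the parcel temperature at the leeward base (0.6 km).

100–1000 m, dry: Δz = 0.9 km ⇒ ΔT = -9°C; T = 5.7°C
1000–2500 m, saturated: Δz = 1.5 km ⇒ ΔT = -9.15°C; T = -3.45°C
2500–600 m, dry descent: Δz = 1.9 km ⇒ ΔT = +19°C; T = 15.55°C

15.55°C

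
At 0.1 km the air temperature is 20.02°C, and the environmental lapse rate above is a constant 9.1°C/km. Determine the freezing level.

Height above start = (20.02 − 0) / 9.1 = 2.2 km
Altitude = 100 m + 2200 m = 2300 m

2.3 km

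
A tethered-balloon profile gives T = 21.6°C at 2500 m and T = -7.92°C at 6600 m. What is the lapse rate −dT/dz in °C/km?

Γ = −ΔT/Δz = (21.6 − (-7.92)) / (6600 − 2500) m
  = 29.52°C / 4.1 km = 7.2°C/km

7.2°C/km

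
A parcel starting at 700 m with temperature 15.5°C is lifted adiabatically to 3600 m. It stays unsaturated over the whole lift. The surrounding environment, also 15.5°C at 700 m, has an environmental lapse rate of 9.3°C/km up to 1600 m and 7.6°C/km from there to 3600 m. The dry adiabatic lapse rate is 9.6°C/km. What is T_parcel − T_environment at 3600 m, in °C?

Parcel:
  700 → 3600 m (dry, 9.6°C/km): ΔT = -9.6 × 2.9 = -27.84°C → T = -12.34°C
Environment:
  700 → 1600 m (environment, lower layer, 9.3°C/km): ΔT = -9.3 × 0.9 = -8.37°C → T = 7.13°C
  1600 → 3600 m (environment, upper layer, 7.6°C/km): ΔT = -7.6 × 2 = -15.2°C → T = -8.07°C
T_parcel − T_env = -12.34 − (-8.07) = -4.27°C

-4.27°C (parcel cooler than environment)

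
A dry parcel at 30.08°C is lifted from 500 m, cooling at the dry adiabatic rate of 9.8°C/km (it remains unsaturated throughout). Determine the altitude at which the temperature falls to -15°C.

5100 m

Height above start = (30.08 − (-15)) / 9.8 = 4.6 km
Altitude = 500 m + 4600 m = 5100 m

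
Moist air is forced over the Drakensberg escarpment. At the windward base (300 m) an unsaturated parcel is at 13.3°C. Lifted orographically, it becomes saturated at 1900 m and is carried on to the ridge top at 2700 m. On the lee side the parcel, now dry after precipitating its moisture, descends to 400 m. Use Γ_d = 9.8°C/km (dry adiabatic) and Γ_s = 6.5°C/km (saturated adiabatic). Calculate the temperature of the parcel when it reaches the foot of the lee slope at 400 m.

From 300 m to 1900 m (dry): cools by 9.8 × 1.6 = 15.68°C, giving -2.38°C.
From 1900 m to 2700 m (saturated): cools by 6.5 × 0.8 = 5.2°C, giving -7.58°C.
From 2700 m to 400 m (dry descent): warms by 9.8 × 2.3 = 22.54°C, giving 14.96°C.

14.96°C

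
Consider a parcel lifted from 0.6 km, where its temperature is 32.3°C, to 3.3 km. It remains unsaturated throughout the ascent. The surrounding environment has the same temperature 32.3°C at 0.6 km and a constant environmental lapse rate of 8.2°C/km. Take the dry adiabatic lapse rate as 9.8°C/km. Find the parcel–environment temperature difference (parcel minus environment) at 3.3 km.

Parcel:
  600–3300 m, dry: Δz = 2.7 km ⇒ ΔT = -26.46°C; T = 5.84°C
Environment:
  600–3300 m, environment: Δz = 2.7 km ⇒ ΔT = -22.14°C; T = 10.16°C
T_parcel − T_env = 5.84 − 10.16 = -4.32°C

-4.32°C (parcel cooler than environment)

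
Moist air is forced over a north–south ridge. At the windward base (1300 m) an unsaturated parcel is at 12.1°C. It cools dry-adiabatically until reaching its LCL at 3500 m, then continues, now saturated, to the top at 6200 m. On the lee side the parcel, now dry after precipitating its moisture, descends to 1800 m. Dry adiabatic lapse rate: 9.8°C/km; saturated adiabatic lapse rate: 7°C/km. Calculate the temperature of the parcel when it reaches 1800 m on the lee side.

14.76°C

1300 → 3500 m (dry, 9.8°C/km): ΔT = -9.8 × 2.2 = -21.56°C → T = -9.46°C
3500 → 6200 m (saturated, 7°C/km): ΔT = -7 × 2.7 = -18.9°C → T = -28.36°C
6200 → 1800 m (dry descent, 9.8°C/km): ΔT = +9.8 × 4.4 = +43.12°C → T = 14.76°C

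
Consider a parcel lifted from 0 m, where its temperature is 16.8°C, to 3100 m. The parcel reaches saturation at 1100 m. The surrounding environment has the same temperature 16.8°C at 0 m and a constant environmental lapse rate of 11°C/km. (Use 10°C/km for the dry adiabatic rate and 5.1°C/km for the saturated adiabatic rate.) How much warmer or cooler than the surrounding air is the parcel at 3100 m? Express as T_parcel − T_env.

+12.9°C (parcel warmer than environment)

Parcel:
  0–1100 m, dry: Δz = 1.1 km ⇒ ΔT = -11°C; T = 5.8°C
  1100–3100 m, saturated: Δz = 2 km ⇒ ΔT = -10.2°C; T = -4.4°C
Environment:
  0–3100 m, environment: Δz = 3.1 km ⇒ ΔT = -34.1°C; T = -17.3°C
T_parcel − T_env = -4.4 − (-17.3) = +12.9°C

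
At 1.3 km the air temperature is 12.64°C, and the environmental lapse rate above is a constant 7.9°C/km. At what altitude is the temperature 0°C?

2.9 km

Height above start = (12.64 − 0) / 7.9 = 1.6 km
Altitude = 1300 m + 1600 m = 2900 m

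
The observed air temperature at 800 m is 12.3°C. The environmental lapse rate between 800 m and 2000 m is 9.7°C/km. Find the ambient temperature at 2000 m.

From 800 m to 2000 m (environmental): cools by 9.7 × 1.2 = 11.64°C, giving 0.66°C.

0.66°C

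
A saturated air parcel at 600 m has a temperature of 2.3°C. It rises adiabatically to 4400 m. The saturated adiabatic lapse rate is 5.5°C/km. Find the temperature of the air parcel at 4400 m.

Saturated adiabatic to 4400 m: -5.5 × 3.8 km = -20.9°C, so T = -18.6°C.

-18.6°C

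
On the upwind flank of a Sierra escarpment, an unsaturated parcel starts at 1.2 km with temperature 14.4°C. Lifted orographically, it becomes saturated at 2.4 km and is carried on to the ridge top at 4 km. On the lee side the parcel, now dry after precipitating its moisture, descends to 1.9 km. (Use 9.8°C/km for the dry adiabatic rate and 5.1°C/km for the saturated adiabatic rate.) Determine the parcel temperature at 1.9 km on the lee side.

15.06°C

From 1200 m to 2400 m (dry): cools by 9.8 × 1.2 = 11.76°C, giving 2.64°C.
From 2400 m to 4000 m (saturated): cools by 5.1 × 1.6 = 8.16°C, giving -5.52°C.
From 4000 m to 1900 m (dry descent): warms by 9.8 × 2.1 = 20.58°C, giving 15.06°C.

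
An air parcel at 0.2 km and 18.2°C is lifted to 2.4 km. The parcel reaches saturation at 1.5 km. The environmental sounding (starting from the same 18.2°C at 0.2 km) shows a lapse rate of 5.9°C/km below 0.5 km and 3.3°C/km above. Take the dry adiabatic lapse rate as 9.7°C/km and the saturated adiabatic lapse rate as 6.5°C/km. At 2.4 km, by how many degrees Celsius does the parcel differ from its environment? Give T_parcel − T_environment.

-10.42°C (parcel cooler than environment)

Parcel:
  200 → 1500 m (dry, 9.7°C/km): ΔT = -9.7 × 1.3 = -12.61°C → T = 5.59°C
  1500 → 2400 m (saturated, 6.5°C/km): ΔT = -6.5 × 0.9 = -5.85°C → T = -0.26°C
Environment:
  200 → 500 m (environment, lower layer, 5.9°C/km): ΔT = -5.9 × 0.3 = -1.77°C → T = 16.43°C
  500 → 2400 m (environment, upper layer, 3.3°C/km): ΔT = -3.3 × 1.9 = -6.27°C → T = 10.16°C
T_parcel − T_env = -0.26 − 10.16 = -10.42°C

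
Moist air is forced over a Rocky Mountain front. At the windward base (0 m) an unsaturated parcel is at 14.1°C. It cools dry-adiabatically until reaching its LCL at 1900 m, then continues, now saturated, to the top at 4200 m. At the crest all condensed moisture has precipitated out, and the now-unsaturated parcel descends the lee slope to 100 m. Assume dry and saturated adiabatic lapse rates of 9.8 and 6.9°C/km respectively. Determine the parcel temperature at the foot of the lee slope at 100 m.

19.79°C

From 0 m to 1900 m (dry): cools by 9.8 × 1.9 = 18.62°C, giving -4.52°C.
From 1900 m to 4200 m (saturated): cools by 6.9 × 2.3 = 15.87°C, giving -20.39°C.
From 4200 m to 100 m (dry descent): warms by 9.8 × 4.1 = 40.18°C, giving 19.79°C.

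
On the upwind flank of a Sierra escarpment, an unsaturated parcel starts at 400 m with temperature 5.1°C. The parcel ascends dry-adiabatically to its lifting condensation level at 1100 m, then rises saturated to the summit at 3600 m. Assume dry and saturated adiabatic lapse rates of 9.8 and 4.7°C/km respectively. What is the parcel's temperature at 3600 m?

-13.51°C

From 400 m to 1100 m (dry): cools by 9.8 × 0.7 = 6.86°C, giving -1.76°C.
From 1100 m to 3600 m (saturated): cools by 4.7 × 2.5 = 11.75°C, giving -13.51°C.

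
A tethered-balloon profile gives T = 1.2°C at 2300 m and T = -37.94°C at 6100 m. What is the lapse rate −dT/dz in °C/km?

10.3°C/km

Γ = −ΔT/Δz = (1.2 − (-37.94)) / (6100 − 2300) m
  = 39.14°C / 3.8 km = 10.3°C/km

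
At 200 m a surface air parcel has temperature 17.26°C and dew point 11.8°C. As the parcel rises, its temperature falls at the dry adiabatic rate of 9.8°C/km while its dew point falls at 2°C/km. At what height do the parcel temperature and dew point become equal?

T and T_d converge at 9.8 − 2 = 7.8°C per km
Height above start = (17.26 − 11.8) / 7.8 = 0.7 km
LCL altitude = 200 m + 700 m = 900 m

900 m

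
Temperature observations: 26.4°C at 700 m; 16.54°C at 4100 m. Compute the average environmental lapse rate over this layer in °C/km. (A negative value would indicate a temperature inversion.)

Γ = −ΔT/Δz = (26.4 − 16.54) / (4100 − 700) m
  = 9.86°C / 3.4 km = 2.9°C/km

2.9°C/km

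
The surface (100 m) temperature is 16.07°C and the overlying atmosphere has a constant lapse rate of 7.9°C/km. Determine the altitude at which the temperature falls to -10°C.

Height above start = (16.07 − (-10)) / 7.9 = 3.3 km
Altitude = 100 m + 3300 m = 3400 m

3400 m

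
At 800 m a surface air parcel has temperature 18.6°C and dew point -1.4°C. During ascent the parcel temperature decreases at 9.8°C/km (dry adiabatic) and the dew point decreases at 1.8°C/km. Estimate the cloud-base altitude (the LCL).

3300 m

T and T_d converge at 9.8 − 1.8 = 8°C per km
Height above start = (18.6 − (-1.4)) / 8 = 2.5 km
LCL altitude = 800 m + 2500 m = 3300 m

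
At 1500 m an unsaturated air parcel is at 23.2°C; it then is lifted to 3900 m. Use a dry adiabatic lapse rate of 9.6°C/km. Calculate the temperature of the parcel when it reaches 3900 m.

Dry adiabatic to 3900 m: -9.6 × 2.4 km = -23.04°C, so T = 0.16°C.

0.16°C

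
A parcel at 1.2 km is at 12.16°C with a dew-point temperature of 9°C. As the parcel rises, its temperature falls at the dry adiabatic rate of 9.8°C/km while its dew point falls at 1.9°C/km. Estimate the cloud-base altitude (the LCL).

1.6 km

T and T_d converge at 9.8 − 1.9 = 7.9°C per km
Height above start = (12.16 − 9) / 7.9 = 0.4 km
LCL altitude = 1200 m + 400 m = 1600 m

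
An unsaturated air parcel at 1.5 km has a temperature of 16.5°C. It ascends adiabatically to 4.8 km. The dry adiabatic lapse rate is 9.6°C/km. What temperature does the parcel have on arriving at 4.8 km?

Dry adiabatic to 4800 m: -9.6 × 3.3 km = -31.68°C, so T = -15.18°C.

-15.18°C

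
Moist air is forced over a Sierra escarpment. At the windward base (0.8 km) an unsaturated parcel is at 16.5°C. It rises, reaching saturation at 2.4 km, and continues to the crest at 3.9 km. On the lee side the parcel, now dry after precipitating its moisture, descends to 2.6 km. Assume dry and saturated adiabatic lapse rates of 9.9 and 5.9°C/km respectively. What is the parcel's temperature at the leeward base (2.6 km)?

4.68°C

From 800 m to 2400 m (dry): cools by 9.9 × 1.6 = 15.84°C, giving 0.66°C.
From 2400 m to 3900 m (saturated): cools by 5.9 × 1.5 = 8.85°C, giving -8.19°C.
From 3900 m to 2600 m (dry descent): warms by 9.9 × 1.3 = 12.87°C, giving 4.68°C.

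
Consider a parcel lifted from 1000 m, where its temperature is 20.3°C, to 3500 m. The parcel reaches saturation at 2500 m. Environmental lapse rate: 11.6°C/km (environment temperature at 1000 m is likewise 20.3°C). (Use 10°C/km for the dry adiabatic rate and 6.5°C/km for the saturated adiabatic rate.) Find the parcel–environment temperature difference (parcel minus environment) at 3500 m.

Parcel:
  Dry to 2500 m: -10 × 1.5 km = -15°C, so T = 5.3°C.
  Saturated to 3500 m: -6.5 × 1 km = -6.5°C, so T = -1.2°C.
Environment:
  Environment to 3500 m: -11.6 × 2.5 km = -29°C, so T = -8.7°C.
T_parcel − T_env = -1.2 − (-8.7) = +7.5°C

+7.5°C (parcel warmer than environment)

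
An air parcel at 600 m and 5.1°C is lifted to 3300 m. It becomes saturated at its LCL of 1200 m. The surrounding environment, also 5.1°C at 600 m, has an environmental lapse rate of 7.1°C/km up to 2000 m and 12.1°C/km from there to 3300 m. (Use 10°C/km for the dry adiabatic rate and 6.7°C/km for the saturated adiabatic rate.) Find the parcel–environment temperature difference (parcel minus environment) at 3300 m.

Parcel:
  600 → 1200 m (dry, 10°C/km): ΔT = -10 × 0.6 = -6°C → T = -0.9°C
  1200 → 3300 m (saturated, 6.7°C/km): ΔT = -6.7 × 2.1 = -14.07°C → T = -14.97°C
Environment:
  600 → 2000 m (environment, lower layer, 7.1°C/km): ΔT = -7.1 × 1.4 = -9.94°C → T = -4.84°C
  2000 → 3300 m (environment, upper layer, 12.1°C/km): ΔT = -12.1 × 1.3 = -15.73°C → T = -20.57°C
T_parcel − T_env = -14.97 − (-20.57) = +5.6°C

+5.6°C (parcel warmer than environment)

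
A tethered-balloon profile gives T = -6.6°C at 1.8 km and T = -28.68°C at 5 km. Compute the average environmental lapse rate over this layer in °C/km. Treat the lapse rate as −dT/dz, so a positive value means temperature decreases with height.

6.9°C/km

Γ = −ΔT/Δz = (-6.6 − (-28.68)) / (5000 − 1800) m
  = 22.08°C / 3.2 km = 6.9°C/km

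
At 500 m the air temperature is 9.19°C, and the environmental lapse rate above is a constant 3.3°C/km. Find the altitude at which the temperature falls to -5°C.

4800 m

Height above start = (9.19 − (-5)) / 3.3 = 4.3 km
Altitude = 500 m + 4300 m = 4800 m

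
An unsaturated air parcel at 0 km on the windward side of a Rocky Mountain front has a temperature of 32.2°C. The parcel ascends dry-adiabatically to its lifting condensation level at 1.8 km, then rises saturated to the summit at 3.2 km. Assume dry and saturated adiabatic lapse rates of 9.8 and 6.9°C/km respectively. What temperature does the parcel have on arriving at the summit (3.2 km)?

Dry to 1800 m: -9.8 × 1.8 km = -17.64°C, so T = 14.56°C.
Saturated to 3200 m: -6.9 × 1.4 km = -9.66°C, so T = 4.9°C.

4.9°C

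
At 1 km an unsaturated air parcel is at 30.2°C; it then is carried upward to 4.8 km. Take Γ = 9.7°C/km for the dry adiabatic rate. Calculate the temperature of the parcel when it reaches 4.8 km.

-6.66°C

Dry adiabatic to 4800 m: -9.7 × 3.8 km = -36.86°C, so T = -6.66°C.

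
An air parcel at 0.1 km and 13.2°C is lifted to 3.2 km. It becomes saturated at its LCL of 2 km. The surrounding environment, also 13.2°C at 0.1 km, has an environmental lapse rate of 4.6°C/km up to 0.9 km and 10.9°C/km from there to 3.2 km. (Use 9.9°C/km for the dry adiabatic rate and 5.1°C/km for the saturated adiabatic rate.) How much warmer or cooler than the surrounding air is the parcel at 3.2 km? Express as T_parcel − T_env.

Parcel:
  From 100 m to 2000 m (dry): cools by 9.9 × 1.9 = 18.81°C, giving -5.61°C.
  From 2000 m to 3200 m (saturated): cools by 5.1 × 1.2 = 6.12°C, giving -11.73°C.
Environment:
  From 100 m to 900 m (environment, lower layer): cools by 4.6 × 0.8 = 3.68°C, giving 9.52°C.
  From 900 m to 3200 m (environment, upper layer): cools by 10.9 × 2.3 = 25.07°C, giving -15.55°C.
T_parcel − T_env = -11.73 − (-15.55) = +3.82°C

+3.82°C (parcel warmer than environment)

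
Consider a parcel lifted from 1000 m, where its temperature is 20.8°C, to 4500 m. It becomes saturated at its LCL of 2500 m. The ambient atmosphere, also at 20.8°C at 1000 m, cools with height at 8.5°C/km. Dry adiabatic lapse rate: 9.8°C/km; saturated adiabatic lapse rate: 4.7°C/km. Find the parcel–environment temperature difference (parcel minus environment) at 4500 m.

Parcel:
  From 1000 m to 2500 m (dry): cools by 9.8 × 1.5 = 14.7°C, giving 6.1°C.
  From 2500 m to 4500 m (saturated): cools by 4.7 × 2 = 9.4°C, giving -3.3°C.
Environment:
  From 1000 m to 4500 m (environment): cools by 8.5 × 3.5 = 29.75°C, giving -8.95°C.
T_parcel − T_env = -3.3 − (-8.95) = +5.65°C

+5.65°C (parcel warmer than environment)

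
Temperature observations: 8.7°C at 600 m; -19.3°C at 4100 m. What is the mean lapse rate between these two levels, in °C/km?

Γ = −ΔT/Δz = (8.7 − (-19.3)) / (4100 − 600) m
  = 28°C / 3.5 km = 8°C/km

8°C/km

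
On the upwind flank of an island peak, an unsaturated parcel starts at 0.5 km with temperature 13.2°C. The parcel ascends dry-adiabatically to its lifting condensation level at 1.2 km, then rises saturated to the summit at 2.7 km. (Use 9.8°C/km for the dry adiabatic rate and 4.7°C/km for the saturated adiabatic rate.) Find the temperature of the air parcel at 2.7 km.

From 500 m to 1200 m (dry): cools by 9.8 × 0.7 = 6.86°C, giving 6.34°C.
From 1200 m to 2700 m (saturated): cools by 4.7 × 1.5 = 7.05°C, giving -0.71°C.

-0.71°C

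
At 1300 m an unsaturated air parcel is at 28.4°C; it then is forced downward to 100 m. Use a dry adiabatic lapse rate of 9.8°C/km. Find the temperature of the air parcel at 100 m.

1300–100 m, dry adiabatic: Δz = 1.2 km ⇒ ΔT = +11.76°C; T = 40.16°C

40.16°C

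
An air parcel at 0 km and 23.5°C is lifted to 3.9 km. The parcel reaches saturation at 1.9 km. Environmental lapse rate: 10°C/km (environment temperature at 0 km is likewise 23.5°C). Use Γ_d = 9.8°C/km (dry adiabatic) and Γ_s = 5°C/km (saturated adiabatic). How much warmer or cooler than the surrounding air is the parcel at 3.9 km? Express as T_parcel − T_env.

+10.38°C (parcel warmer than environment)

Parcel:
  Dry to 1900 m: -9.8 × 1.9 km = -18.62°C, so T = 4.88°C.
  Saturated to 3900 m: -5 × 2 km = -10°C, so T = -5.12°C.
Environment:
  Environment to 3900 m: -10 × 3.9 km = -39°C, so T = -15.5°C.
T_parcel − T_env = -5.12 − (-15.5) = +10.38°C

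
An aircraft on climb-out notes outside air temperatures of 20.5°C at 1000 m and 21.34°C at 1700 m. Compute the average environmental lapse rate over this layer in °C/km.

Γ = −ΔT/Δz = (20.5 − 21.34) / (1700 − 1000) m
  = -0.84°C / 0.7 km = -1.2°C/km

-1.2°C/km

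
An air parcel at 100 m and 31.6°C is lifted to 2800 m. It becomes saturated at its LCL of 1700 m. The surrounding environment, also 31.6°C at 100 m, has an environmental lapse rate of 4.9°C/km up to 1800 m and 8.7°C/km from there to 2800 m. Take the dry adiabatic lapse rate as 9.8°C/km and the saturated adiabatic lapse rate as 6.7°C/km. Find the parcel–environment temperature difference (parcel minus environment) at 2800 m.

Parcel:
  100–1700 m, dry: Δz = 1.6 km ⇒ ΔT = -15.68°C; T = 15.92°C
  1700–2800 m, saturated: Δz = 1.1 km ⇒ ΔT = -7.37°C; T = 8.55°C
Environment:
  100–1800 m, environment, lower layer: Δz = 1.7 km ⇒ ΔT = -8.33°C; T = 23.27°C
  1800–2800 m, environment, upper layer: Δz = 1 km ⇒ ΔT = -8.7°C; T = 14.57°C
T_parcel − T_env = 8.55 − 14.57 = -6.02°C

-6.02°C (parcel cooler than environment)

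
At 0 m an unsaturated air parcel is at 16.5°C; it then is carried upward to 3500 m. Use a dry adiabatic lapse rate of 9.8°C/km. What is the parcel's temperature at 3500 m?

Dry adiabatic to 3500 m: -9.8 × 3.5 km = -34.3°C, so T = -17.8°C.

-17.8°C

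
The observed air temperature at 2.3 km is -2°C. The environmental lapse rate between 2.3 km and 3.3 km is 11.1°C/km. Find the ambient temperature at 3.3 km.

Environmental to 3300 m: -11.1 × 1 km = -11.1°C, so T = -13.1°C.

-13.1°C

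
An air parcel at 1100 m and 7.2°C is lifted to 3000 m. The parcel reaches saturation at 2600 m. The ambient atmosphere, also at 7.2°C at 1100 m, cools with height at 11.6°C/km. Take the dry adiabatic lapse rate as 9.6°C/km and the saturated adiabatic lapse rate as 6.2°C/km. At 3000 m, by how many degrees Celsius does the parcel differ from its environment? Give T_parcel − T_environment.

+5.16°C (parcel warmer than environment)

Parcel:
  From 1100 m to 2600 m (dry): cools by 9.6 × 1.5 = 14.4°C, giving -7.2°C.
  From 2600 m to 3000 m (saturated): cools by 6.2 × 0.4 = 2.48°C, giving -9.68°C.
Environment:
  From 1100 m to 3000 m (environment): cools by 11.6 × 1.9 = 22.04°C, giving -14.84°C.
T_parcel − T_env = -9.68 − (-14.84) = +5.16°C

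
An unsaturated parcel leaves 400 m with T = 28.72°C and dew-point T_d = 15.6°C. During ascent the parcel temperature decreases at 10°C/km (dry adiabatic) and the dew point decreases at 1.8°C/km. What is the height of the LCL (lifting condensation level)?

T and T_d converge at 10 − 1.8 = 8.2°C per km
Height above start = (28.72 − 15.6) / 8.2 = 1.6 km
LCL altitude = 400 m + 1600 m = 2000 m

2000 m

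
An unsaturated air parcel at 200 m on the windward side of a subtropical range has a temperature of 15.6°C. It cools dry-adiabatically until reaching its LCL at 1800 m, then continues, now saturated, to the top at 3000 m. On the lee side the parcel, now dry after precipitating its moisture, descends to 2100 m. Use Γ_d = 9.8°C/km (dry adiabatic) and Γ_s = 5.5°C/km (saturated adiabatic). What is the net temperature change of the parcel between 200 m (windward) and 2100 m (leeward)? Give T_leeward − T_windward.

-13.46°C

Dry to 1800 m: -9.8 × 1.6 km = -15.68°C, so T = -0.08°C.
Saturated to 3000 m: -5.5 × 1.2 km = -6.6°C, so T = -6.68°C.
Dry descent to 2100 m: +9.8 × 0.9 km = +8.82°C, so T = 2.14°C.
Net change vs windward start: 2.14 − 15.6 = -13.46°C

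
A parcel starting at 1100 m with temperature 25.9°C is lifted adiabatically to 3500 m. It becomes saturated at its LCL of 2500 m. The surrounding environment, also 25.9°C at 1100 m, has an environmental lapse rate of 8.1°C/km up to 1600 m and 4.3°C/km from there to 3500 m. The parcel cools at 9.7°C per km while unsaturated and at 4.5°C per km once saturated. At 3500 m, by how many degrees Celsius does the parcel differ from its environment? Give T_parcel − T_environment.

-5.86°C (parcel cooler than environment)

Parcel:
  1100–2500 m, dry: Δz = 1.4 km ⇒ ΔT = -13.58°C; T = 12.32°C
  2500–3500 m, saturated: Δz = 1 km ⇒ ΔT = -4.5°C; T = 7.82°C
Environment:
  1100–1600 m, environment, lower layer: Δz = 0.5 km ⇒ ΔT = -4.05°C; T = 21.85°C
  1600–3500 m, environment, upper layer: Δz = 1.9 km ⇒ ΔT = -8.17°C; T = 13.68°C
T_parcel − T_env = 7.82 − 13.68 = -5.86°C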